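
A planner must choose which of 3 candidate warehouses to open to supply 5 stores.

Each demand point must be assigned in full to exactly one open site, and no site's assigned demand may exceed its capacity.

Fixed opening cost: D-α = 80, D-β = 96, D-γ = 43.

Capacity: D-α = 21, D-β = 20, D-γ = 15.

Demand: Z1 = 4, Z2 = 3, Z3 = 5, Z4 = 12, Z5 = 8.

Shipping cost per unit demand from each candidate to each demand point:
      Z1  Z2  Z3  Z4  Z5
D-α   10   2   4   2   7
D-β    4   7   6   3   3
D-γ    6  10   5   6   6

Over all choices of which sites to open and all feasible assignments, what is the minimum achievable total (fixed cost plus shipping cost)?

Open {D-α, D-γ}; cheapest assignment that respects the capacities:
  D-α (cap 21, load 20): Z2, Z3, Z4 — cost 3×2 + 5×4 + 12×2 = 50
  D-γ (cap 15, load 12): Z1, Z5 — cost 4×6 + 8×6 = 72
  Shipping 122, fixed 123 → total 245.
  Any other capacity-feasible assignment to {D-α, D-γ} ships for at least 122.
Compare {D-α, D-β}: its best feasible assignment gives total 266.
Compare {D-β, D-γ}: its best feasible assignment gives total 278.
Every other set of open sites that can feasibly serve all demand totals ≥ 266 even under its best assignment. Minimum: 245.

245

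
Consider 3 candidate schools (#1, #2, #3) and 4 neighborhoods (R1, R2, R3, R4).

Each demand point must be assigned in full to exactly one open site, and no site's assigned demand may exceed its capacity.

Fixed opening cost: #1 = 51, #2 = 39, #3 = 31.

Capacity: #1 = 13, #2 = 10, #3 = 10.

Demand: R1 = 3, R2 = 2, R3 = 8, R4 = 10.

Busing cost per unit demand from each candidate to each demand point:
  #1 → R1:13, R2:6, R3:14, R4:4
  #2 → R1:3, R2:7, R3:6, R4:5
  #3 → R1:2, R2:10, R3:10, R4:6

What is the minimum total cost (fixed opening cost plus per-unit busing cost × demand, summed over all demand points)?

Open {#1, #2, #3}; cheapest assignment that respects the capacities:
  #1 (cap 13, load 12): R2, R4 — cost 2×6 + 10×4 = 52
  #2 (cap 10, load 8): R3 — cost 8×6 = 48
  #3 (cap 10, load 3): R1 — cost 3×2 = 6
  Shipping 106, fixed 121 → total 227.
  Any other capacity-feasible assignment to {#1, #2, #3} ships for at least 106.
Compare {#1, #2}: its best feasible assignment gives total 231.
Compare {#1, #3}: its best feasible assignment gives total 261.
Every other set of open sites that can feasibly serve all demand totals ≥ 231 even under its best assignment. Minimum: 227.

227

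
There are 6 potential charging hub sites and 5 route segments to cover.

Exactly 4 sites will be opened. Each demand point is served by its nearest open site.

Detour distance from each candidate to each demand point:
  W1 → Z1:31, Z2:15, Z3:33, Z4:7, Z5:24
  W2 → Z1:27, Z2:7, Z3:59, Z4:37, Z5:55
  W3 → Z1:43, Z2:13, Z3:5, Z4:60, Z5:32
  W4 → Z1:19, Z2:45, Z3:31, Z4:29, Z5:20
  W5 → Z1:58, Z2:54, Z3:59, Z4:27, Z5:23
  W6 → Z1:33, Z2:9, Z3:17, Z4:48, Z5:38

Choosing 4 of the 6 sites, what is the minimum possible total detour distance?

Open {W1, W2, W3, W4}.
  Z1→W4 19, Z2→W2 7, Z3→W3 5, Z4→W1 7, Z5→W4 20  ⇒ total 58.
Compare {W1, W3, W4, W6}: total 60.
Compare {W1, W3, W4, W5}: total 64.
No size-4 selection does better; minimum is 58.

58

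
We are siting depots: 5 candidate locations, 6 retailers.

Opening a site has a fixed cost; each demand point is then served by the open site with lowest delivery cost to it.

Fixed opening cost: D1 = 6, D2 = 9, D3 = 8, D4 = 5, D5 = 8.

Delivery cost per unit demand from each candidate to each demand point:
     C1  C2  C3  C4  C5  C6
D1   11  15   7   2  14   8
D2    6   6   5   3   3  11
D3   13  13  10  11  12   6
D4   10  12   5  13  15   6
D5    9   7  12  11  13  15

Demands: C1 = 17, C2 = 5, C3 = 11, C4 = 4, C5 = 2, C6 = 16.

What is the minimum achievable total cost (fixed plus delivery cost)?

315

Open {D2, D4}: assign each demand point to its cheapest open site.
  C1→D2 17×6=102, C2→D2 5×6=30, C3→D2 11×5=55, C4→D2 4×3=12, C5→D2 2×3=6, C6→D4 16×6=96
  delivery cost 301, fixed 14 → total 315.
Compare {D1, D2, D4}: delivery cost 297 + fixed 20 = 317.
Compare {D2, D3}: delivery cost 301 + fixed 17 = 318.
Compare {D1, D2, D3}: delivery cost 297 + fixed 23 = 320.
All other subsets cost ≥ 317. Minimum total cost: 315.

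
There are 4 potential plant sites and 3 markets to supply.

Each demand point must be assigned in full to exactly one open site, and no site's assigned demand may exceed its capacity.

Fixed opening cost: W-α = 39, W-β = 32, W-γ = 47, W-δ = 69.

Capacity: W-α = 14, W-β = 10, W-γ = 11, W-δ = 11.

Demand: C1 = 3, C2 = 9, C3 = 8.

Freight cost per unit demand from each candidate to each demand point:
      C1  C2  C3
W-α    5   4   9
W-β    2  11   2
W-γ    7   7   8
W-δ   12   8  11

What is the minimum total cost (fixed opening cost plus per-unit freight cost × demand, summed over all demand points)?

138

Open {W-α, W-β}; cheapest assignment that respects the capacities:
  W-α (cap 14, load 12): C1, C2 — cost 3×5 + 9×4 = 51
  W-β (cap 10, load 8): C3 — cost 8×2 = 16
  Shipping 67, fixed 71 → total 138.
  Any other capacity-feasible assignment to {W-α, W-β} ships for at least 67.
Compare {W-α, W-β, W-γ}: its best feasible assignment gives total 185.
Compare {W-α, W-γ}: its best feasible assignment gives total 201.
Every other set of open sites that can feasibly serve all demand totals ≥ 185 even under its best assignment. Minimum: 138.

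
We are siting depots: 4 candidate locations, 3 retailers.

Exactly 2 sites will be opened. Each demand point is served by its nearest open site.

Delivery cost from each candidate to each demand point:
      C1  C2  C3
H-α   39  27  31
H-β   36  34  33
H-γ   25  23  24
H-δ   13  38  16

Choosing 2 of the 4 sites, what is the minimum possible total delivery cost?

52

Open {H-γ, H-δ}.
  C1→H-δ 13, C2→H-γ 23, C3→H-δ 16  ⇒ total 52.
Compare {H-α, H-δ}: total 56.
Compare {H-β, H-δ}: total 63.
No size-2 selection does better; minimum is 52.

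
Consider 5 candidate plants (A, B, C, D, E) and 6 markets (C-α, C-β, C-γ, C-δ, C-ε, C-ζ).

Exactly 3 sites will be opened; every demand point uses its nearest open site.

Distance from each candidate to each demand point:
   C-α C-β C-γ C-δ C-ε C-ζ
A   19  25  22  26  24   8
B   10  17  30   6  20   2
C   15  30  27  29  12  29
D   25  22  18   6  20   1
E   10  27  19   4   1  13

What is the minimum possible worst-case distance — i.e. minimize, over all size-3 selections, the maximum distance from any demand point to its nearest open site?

18

Open {B, C, D}.
  Farthest demand point is C-γ at distance 18 (to D); all others are ≤ 18.
With {B, D, E} the worst case is 18.
With {A, B, E} the worst case is 19.
No size-3 selection achieves below 18.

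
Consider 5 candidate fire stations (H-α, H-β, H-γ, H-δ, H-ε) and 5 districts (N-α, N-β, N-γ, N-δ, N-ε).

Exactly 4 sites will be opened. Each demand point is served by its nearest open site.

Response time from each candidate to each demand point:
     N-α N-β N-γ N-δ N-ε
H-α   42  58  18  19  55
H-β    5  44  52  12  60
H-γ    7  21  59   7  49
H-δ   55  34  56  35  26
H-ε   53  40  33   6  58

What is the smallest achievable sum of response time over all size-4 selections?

Open {H-α, H-β, H-γ, H-δ}.
  N-α→H-β 5, N-β→H-γ 21, N-γ→H-α 18, N-δ→H-γ 7, N-ε→H-δ 26  ⇒ total 77.
Compare {H-α, H-γ, H-δ, H-ε}: total 78.
Compare {H-α, H-β, H-δ, H-ε}: total 89.
No size-4 selection does better; minimum is 77.

77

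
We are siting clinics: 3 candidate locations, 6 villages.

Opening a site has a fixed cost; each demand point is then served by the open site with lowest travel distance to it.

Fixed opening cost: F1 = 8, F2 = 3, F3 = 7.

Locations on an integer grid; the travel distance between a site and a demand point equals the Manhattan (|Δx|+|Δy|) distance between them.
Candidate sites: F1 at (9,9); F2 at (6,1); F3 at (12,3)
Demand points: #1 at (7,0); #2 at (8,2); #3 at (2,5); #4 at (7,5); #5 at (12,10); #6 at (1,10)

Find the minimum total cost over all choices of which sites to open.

42

Open {F1, F2}: assign each demand point to its cheapest open site.
  #1→F2 2, #2→F2 3, #3→F2 8, #4→F2 5, #5→F1 4, #6→F1 9
  travel distance 31, fixed 11 → total 42.
Compare {F2, F3}: travel distance 39 + fixed 10 = 49.
Compare {F1, F2, F3}: travel distance 31 + fixed 18 = 49.
Compare {F2}: travel distance 47 + fixed 3 = 50.
All other subsets cost ≥ 49. Minimum total cost: 42.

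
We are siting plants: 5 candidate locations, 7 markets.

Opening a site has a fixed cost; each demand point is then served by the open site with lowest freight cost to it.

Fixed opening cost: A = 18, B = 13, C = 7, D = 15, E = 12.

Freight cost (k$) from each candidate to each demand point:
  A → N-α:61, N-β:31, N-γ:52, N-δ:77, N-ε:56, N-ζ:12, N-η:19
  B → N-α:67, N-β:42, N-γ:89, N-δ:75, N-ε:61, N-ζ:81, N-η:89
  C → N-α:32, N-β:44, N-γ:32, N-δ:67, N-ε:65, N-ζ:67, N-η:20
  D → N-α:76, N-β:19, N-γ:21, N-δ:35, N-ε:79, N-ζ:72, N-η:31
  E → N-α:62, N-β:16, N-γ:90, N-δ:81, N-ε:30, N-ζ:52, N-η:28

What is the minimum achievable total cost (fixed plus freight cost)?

Open {A, C, D, E}: assign each demand point to its cheapest open site.
  N-α→C 32, N-β→E 16, N-γ→D 21, N-δ→D 35, N-ε→E 30, N-ζ→A 12, N-η→A 19
  freight cost 165, fixed 52 → total 217.
Compare {A, B, C, D, E}: freight cost 165 + fixed 65 = 230.
Compare {A, C, D}: freight cost 194 + fixed 40 = 234.
Compare {A, D, E}: freight cost 194 + fixed 45 = 239.
All other subsets cost ≥ 230. Minimum total cost: 217.

217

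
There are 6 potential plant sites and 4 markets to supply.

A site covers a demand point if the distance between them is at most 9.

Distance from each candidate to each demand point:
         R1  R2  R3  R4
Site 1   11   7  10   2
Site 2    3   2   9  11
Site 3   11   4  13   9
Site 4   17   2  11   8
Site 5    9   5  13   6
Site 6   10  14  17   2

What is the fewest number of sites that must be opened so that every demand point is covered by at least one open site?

2

Coverage sets (demand points within 9 of each site):
  Site 1: {R2, R4}
  Site 2: {R1, R2, R3}
  Site 3: {R2, R4}
  Site 4: {R2, R4}
  Site 5: {R1, R2, R4}
  Site 6: {R4}
No single site covers all 4 demand points.
But {Site 1, Site 2} covers everything, so the minimum is 2.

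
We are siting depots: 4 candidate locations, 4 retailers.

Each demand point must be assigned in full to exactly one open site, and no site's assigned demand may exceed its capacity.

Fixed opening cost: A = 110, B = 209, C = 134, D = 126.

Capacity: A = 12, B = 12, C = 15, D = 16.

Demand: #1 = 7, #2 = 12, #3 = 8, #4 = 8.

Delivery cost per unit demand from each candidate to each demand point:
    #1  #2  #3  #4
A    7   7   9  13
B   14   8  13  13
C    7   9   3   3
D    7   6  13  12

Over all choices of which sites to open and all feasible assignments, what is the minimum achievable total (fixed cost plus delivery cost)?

587

Open {A, C, D}; cheapest assignment that respects the capacities:
  A (cap 12, load 8): #3 — cost 8×9 = 72
  C (cap 15, load 15): #1, #4 — cost 7×7 + 8×3 = 73
  D (cap 16, load 12): #2 — cost 12×6 = 72
  Shipping 217, fixed 370 → total 587.
  Any other capacity-feasible assignment to {A, C, D} ships for at least 217.
Compare {A, B, C}: its best feasible assignment gives total 694.
Compare {B, C, D}: its best feasible assignment gives total 718.
Every other set of open sites that can feasibly serve all demand totals ≥ 694 even under its best assignment. Minimum: 587.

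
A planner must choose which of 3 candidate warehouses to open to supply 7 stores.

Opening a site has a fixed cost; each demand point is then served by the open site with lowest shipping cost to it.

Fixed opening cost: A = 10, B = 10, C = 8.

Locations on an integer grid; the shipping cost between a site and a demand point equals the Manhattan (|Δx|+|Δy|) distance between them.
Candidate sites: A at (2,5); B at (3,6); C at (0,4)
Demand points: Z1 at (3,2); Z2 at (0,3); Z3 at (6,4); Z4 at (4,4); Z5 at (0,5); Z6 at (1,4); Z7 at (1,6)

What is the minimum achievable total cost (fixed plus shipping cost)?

Open {C}: assign each demand point to its cheapest open site.
  Z1→C 5, Z2→C 1, Z3→C 6, Z4→C 4, Z5→C 1, Z6→C 1, Z7→C 3
  shipping cost 21, fixed 8 → total 29.
Compare {A}: shipping cost 22 + fixed 10 = 32.
Compare {A, C}: shipping cost 17 + fixed 18 = 35.
Compare {B, C}: shipping cost 17 + fixed 18 = 35.
All other subsets cost ≥ 32. Minimum total cost: 29.

29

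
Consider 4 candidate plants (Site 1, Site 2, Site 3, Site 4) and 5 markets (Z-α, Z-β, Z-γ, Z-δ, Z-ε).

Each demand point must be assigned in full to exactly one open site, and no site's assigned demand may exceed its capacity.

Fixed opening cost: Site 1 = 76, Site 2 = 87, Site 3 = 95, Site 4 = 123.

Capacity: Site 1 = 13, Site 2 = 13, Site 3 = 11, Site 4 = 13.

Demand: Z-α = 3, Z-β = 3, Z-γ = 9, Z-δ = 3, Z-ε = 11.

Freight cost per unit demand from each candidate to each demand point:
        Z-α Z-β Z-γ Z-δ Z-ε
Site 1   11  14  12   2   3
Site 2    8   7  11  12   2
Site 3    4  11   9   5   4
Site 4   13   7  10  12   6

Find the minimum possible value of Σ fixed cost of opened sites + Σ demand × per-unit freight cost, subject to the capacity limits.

Open {Site 1, Site 2, Site 3}; cheapest assignment that respects the capacities:
  Site 1 (cap 13, load 11): Z-ε — cost 11×3 = 33
  Site 2 (cap 13, load 12): Z-β, Z-γ — cost 3×7 + 9×11 = 120
  Site 3 (cap 11, load 6): Z-α, Z-δ — cost 3×4 + 3×5 = 27
  Shipping 180, fixed 258 → total 438.
  Any other capacity-feasible assignment to {Site 1, Site 2, Site 3} ships for at least 180.
Compare {Site 1, Site 2, Site 4}: its best feasible assignment gives total 458.
Compare {Site 1, Site 3, Site 4}: its best feasible assignment gives total 465.
Every other set of open sites that can feasibly serve all demand totals ≥ 458 even under its best assignment. Minimum: 438.

438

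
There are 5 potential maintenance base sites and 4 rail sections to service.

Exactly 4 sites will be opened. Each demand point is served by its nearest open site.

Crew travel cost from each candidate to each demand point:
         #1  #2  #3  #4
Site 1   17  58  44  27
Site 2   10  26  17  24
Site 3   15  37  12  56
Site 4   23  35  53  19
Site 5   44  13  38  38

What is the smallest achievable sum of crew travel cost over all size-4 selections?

54

Open {Site 2, Site 3, Site 4, Site 5}.
  #1→Site 2 10, #2→Site 5 13, #3→Site 3 12, #4→Site 4 19  ⇒ total 54.
Compare {Site 1, Site 2, Site 3, Site 5}: total 59.
Compare {Site 1, Site 2, Site 4, Site 5}: total 59.
No size-4 selection does better; minimum is 54.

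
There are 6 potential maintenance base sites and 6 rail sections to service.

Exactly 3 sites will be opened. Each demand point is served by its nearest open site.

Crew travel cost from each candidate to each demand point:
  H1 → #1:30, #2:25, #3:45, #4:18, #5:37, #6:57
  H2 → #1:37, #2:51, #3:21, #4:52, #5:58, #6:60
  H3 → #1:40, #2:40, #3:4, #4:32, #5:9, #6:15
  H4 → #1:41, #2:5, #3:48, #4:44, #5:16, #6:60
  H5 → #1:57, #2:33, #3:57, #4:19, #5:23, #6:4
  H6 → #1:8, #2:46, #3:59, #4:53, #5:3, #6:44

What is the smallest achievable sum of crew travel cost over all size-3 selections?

Open {H3, H4, H6}.
  #1→H6 8, #2→H4 5, #3→H3 4, #4→H3 32, #5→H6 3, #6→H3 15  ⇒ total 67.
Compare {H3, H5, H6}: total 71.
Compare {H1, H3, H6}: total 73.
No size-3 selection does better; minimum is 67.

67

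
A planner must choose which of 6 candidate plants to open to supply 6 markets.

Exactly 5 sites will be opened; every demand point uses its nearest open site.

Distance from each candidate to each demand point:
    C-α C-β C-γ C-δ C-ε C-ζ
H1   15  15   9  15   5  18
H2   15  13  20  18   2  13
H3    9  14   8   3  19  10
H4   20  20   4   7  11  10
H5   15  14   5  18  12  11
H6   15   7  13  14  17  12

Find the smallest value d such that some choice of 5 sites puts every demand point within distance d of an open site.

Open {H1, H2, H3, H4, H6}.
  Farthest demand point is C-ζ at distance 10 (to H3); all others are ≤ 10.
With {H1, H2, H3, H5, H6} the worst case is 10.
With {H1, H3, H4, H5, H6} the worst case is 10.
No size-5 selection achieves below 10.

10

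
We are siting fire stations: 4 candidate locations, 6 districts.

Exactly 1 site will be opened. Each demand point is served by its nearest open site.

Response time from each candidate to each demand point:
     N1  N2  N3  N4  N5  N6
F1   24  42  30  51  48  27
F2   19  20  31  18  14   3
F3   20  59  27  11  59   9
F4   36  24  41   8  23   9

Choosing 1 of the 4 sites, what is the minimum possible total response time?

Open {F2}.
  N1→F2 19, N2→F2 20, N3→F2 31, N4→F2 18, N5→F2 14, N6→F2 3  ⇒ total 105.
Compare {F4}: total 141.
Compare {F3}: total 185.
No size-1 selection does better; minimum is 105.

105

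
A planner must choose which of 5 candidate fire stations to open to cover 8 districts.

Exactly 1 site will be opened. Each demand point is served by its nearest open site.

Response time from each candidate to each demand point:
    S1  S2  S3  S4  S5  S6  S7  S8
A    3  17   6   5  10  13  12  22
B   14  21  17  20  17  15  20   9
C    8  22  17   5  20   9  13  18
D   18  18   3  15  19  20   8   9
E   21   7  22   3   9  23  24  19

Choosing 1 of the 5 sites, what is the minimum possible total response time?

Open {A}.
  S1→A 3, S2→A 17, S3→A 6, S4→A 5, S5→A 10, S6→A 13, S7→A 12, S8→A 22  ⇒ total 88.
Compare {D}: total 110.
Compare {C}: total 112.
No size-1 selection does better; minimum is 88.

88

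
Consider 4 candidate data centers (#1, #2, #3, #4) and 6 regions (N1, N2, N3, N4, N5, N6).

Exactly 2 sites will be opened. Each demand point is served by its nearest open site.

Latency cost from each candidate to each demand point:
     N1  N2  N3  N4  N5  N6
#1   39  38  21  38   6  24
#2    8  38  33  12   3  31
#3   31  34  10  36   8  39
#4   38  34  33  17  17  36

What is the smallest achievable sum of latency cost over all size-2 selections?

Open {#2, #3}.
  N1→#2 8, N2→#3 34, N3→#3 10, N4→#2 12, N5→#2 3, N6→#2 31  ⇒ total 98.
Compare {#1, #2}: total 106.
Compare {#2, #4}: total 121.
No size-2 selection does better; minimum is 98.

98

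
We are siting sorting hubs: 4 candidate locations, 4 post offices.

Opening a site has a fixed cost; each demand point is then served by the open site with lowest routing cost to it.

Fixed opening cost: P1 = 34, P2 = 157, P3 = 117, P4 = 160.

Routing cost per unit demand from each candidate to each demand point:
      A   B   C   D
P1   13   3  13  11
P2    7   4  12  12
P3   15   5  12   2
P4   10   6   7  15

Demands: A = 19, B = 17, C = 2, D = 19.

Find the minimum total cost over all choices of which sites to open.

Open {P1, P3}: assign each demand point to its cheapest open site.
  A→P1 19×13=247, B→P1 17×3=51, C→P3 2×12=24, D→P3 19×2=38
  routing cost 360, fixed 151 → total 511.
Compare {P2, P3}: routing cost 263 + fixed 274 = 537.
Compare {P3}: routing cost 432 + fixed 117 = 549.
Compare {P1, P2, P3}: routing cost 246 + fixed 308 = 554.
All other subsets cost ≥ 537. Minimum total cost: 511.

511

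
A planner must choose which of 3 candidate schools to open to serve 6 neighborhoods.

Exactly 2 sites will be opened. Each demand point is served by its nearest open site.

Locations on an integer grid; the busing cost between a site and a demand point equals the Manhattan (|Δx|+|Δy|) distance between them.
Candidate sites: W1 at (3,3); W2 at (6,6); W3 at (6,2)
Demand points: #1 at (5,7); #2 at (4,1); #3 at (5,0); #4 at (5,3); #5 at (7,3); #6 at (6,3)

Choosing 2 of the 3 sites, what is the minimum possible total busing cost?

13

Open {W2, W3}.
  #1→W2 2, #2→W3 3, #3→W3 3, #4→W3 2, #5→W3 2, #6→W3 1  ⇒ total 13.
Compare {W1, W3}: total 17.
Compare {W1, W2}: total 19.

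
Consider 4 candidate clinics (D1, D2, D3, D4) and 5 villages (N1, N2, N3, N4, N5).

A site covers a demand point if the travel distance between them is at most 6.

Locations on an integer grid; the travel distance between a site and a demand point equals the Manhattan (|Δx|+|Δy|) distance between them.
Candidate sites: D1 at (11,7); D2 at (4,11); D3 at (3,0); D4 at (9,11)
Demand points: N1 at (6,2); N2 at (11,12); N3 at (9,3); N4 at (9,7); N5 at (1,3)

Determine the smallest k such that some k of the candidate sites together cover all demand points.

2

Coverage sets (demand points within 6 of each site):
  D1: {N2, N3, N4}
  D2: {}
  D3: {N1, N5}
  D4: {N2, N4}
No single site covers all 5 demand points.
But {D1, D3} covers everything, so the minimum is 2.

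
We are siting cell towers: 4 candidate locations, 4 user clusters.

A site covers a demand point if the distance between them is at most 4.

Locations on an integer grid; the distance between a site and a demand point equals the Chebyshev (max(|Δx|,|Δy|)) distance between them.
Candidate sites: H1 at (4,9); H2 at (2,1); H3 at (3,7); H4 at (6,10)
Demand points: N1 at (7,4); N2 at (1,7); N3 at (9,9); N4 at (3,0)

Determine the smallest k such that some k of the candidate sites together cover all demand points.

3

Coverage sets (demand points within 4 of each site):
  H1: {N2}
  H2: {N4}
  H3: {N1, N2}
  H4: {N3}
No 2 sites suffice: every size-2 union leaves at least one demand point uncovered.
But {H2, H3, H4} covers everything, so the minimum is 3.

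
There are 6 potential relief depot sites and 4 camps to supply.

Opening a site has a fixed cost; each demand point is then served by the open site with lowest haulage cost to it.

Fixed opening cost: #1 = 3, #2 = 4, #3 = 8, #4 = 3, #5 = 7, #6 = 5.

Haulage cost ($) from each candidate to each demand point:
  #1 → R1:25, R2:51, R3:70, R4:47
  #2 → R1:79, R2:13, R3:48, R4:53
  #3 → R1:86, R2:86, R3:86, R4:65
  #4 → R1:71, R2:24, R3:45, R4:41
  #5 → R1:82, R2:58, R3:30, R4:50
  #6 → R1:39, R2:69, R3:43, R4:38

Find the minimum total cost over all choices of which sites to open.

125

Open {#1, #2, #5, #6}: assign each demand point to its cheapest open site.
  R1→#1 25, R2→#2 13, R3→#5 30, R4→#6 38
  haulage cost 106, fixed 19 → total 125.
Compare {#1, #2, #4, #5}: haulage cost 109 + fixed 17 = 126.
Compare {#1, #2, #4, #5, #6}: haulage cost 106 + fixed 22 = 128.
Compare {#1, #2, #5}: haulage cost 115 + fixed 14 = 129.
All other subsets cost ≥ 126. Minimum total cost: 125.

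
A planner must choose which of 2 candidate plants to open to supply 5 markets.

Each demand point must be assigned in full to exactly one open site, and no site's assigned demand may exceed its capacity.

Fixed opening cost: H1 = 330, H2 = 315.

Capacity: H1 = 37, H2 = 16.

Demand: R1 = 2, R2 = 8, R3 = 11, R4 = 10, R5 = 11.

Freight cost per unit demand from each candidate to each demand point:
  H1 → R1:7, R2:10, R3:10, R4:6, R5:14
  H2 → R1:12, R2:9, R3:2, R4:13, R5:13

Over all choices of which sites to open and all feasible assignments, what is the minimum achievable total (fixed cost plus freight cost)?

975

Open {H1, H2}; cheapest assignment that respects the capacities:
  H1 (cap 37, load 31): R1, R2, R4, R5 — cost 2×7 + 8×10 + 10×6 + 11×14 = 308
  H2 (cap 16, load 11): R3 — cost 11×2 = 22
  Shipping 330, fixed 645 → total 975.
  Any other capacity-feasible assignment to {H1, H2} ships for at least 330.
Total demand is 42 and no other set of sites has combined capacity ≥ 42, so {H1, H2} is the only feasible choice of open sites. Minimum: 975.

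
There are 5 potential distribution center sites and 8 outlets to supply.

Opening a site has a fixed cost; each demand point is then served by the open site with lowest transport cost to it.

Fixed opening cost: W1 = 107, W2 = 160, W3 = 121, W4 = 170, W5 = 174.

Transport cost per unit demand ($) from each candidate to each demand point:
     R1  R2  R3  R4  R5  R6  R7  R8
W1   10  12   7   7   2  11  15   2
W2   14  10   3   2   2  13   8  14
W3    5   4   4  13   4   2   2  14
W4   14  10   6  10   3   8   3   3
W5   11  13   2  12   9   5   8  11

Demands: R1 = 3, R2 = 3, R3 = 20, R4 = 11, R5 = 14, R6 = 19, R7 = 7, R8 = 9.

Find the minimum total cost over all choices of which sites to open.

Open {W1, W3}: assign each demand point to its cheapest open site.
  R1→W3 3×5=15, R2→W3 3×4=12, R3→W3 20×4=80, R4→W1 11×7=77, R5→W1 14×2=28, R6→W3 19×2=38, R7→W3 7×2=14, R8→W1 9×2=18
  transport cost 282, fixed 228 → total 510.
Compare {W1, W2, W3}: transport cost 207 + fixed 388 = 595.
Compare {W2, W3}: transport cost 315 + fixed 281 = 596.
Compare {W3}: transport cost 484 + fixed 121 = 605.
All other subsets cost ≥ 595. Minimum total cost: 510.

510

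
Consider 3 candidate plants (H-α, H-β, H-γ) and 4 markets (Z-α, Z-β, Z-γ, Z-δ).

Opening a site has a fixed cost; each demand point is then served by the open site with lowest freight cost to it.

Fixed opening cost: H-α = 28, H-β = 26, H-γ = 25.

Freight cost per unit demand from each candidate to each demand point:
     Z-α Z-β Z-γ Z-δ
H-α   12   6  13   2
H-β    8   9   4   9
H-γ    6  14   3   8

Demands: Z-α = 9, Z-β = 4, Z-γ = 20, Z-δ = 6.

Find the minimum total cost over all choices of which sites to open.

Open {H-α, H-γ}: assign each demand point to its cheapest open site.
  Z-α→H-γ 9×6=54, Z-β→H-α 4×6=24, Z-γ→H-γ 20×3=60, Z-δ→H-α 6×2=12
  freight cost 150, fixed 53 → total 203.
Compare {H-α, H-β, H-γ}: freight cost 150 + fixed 79 = 229.
Compare {H-α, H-β}: freight cost 188 + fixed 54 = 242.
Compare {H-γ}: freight cost 218 + fixed 25 = 243.
All other subsets cost ≥ 229. Minimum total cost: 203.

203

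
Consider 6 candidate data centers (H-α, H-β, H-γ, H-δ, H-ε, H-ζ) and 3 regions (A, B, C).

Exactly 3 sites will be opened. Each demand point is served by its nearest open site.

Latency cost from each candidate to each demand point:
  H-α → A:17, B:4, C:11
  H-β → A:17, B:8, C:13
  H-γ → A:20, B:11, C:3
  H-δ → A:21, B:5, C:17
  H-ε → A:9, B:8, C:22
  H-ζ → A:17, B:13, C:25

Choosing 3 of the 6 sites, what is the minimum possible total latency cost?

Open {H-α, H-γ, H-ε}.
  A→H-ε 9, B→H-α 4, C→H-γ 3  ⇒ total 16.
Compare {H-γ, H-δ, H-ε}: total 17.
Compare {H-β, H-γ, H-ε}: total 20.
No size-3 selection does better; minimum is 16.

16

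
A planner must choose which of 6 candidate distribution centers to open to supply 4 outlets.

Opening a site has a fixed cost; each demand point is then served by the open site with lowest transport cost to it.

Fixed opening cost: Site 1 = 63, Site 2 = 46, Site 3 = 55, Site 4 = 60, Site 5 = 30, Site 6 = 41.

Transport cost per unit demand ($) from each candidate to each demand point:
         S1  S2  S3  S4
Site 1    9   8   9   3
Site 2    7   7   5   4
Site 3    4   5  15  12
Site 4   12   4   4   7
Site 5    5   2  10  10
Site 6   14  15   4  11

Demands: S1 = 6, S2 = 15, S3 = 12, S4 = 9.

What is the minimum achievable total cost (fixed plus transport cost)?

Open {Site 2, Site 5}: assign each demand point to its cheapest open site.
  S1→Site 5 6×5=30, S2→Site 5 15×2=30, S3→Site 2 12×5=60, S4→Site 2 9×4=36
  transport cost 156, fixed 76 → total 232.
Compare {Site 4, Site 5}: transport cost 171 + fixed 90 = 261.
Compare {Site 2, Site 5, Site 6}: transport cost 144 + fixed 117 = 261.
Compare {Site 5, Site 6}: transport cost 198 + fixed 71 = 269.
All other subsets cost ≥ 261. Minimum total cost: 232.

232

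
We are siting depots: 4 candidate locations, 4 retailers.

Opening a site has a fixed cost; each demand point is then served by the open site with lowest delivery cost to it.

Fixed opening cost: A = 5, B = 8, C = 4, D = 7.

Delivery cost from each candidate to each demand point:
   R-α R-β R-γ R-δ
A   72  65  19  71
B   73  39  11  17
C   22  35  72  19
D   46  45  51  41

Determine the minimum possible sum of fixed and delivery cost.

97

Open {B, C}: assign each demand point to its cheapest open site.
  R-α→C 22, R-β→C 35, R-γ→B 11, R-δ→B 17
  delivery cost 85, fixed 12 → total 97.
Compare {A, B, C}: delivery cost 85 + fixed 17 = 102.
Compare {A, C}: delivery cost 95 + fixed 9 = 104.
Compare {B, C, D}: delivery cost 85 + fixed 19 = 104.
All other subsets cost ≥ 102. Minimum total cost: 97.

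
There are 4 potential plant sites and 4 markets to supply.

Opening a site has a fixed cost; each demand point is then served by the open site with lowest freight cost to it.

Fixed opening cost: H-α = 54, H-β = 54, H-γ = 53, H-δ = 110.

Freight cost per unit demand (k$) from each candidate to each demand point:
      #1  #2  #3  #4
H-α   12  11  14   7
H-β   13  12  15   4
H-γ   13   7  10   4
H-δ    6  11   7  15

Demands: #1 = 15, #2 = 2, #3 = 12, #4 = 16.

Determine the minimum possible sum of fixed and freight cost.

Open {H-γ, H-δ}: assign each demand point to its cheapest open site.
  #1→H-δ 15×6=90, #2→H-γ 2×7=14, #3→H-δ 12×7=84, #4→H-γ 16×4=64
  freight cost 252, fixed 163 → total 415.
Compare {H-β, H-δ}: freight cost 260 + fixed 164 = 424.
Compare {H-γ}: freight cost 393 + fixed 53 = 446.
Compare {H-α, H-γ, H-δ}: freight cost 252 + fixed 217 = 469.
All other subsets cost ≥ 424. Minimum total cost: 415.

415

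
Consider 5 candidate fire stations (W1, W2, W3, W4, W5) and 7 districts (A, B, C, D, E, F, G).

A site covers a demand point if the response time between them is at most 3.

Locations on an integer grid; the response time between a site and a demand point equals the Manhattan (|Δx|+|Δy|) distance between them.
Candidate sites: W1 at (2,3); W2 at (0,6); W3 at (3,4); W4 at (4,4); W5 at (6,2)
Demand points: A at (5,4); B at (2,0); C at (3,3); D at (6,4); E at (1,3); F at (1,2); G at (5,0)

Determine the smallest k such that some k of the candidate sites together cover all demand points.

2

Coverage sets (demand points within 3 of each site):
  W1: {B, C, E, F}
  W2: {}
  W3: {A, C, D, E}
  W4: {A, C, D}
  W5: {A, D, G}
No single site covers all 7 demand points.
But {W1, W5} covers everything, so the minimum is 2.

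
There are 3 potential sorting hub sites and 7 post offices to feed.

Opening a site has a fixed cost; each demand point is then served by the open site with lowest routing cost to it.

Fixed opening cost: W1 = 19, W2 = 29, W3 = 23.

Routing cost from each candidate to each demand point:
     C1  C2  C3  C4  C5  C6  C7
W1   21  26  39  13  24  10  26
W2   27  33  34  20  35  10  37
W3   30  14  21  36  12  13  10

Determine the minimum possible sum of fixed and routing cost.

143

Open {W1, W3}: assign each demand point to its cheapest open site.
  C1→W1 21, C2→W3 14, C3→W3 21, C4→W1 13, C5→W3 12, C6→W1 10, C7→W3 10
  routing cost 101, fixed 42 → total 143.
Compare {W3}: routing cost 136 + fixed 23 = 159.
Compare {W2, W3}: routing cost 114 + fixed 52 = 166.
Compare {W1, W2, W3}: routing cost 101 + fixed 71 = 172.
All other subsets cost ≥ 159. Minimum total cost: 143.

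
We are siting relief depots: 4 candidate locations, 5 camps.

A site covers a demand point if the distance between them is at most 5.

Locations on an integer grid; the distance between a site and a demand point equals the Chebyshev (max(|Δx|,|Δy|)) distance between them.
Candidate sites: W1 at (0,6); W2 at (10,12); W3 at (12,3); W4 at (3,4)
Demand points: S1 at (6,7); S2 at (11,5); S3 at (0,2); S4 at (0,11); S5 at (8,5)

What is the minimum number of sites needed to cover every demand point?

3

Coverage sets (demand points within 5 of each site):
  W1: {S3, S4}
  W2: {S1}
  W3: {S2, S5}
  W4: {S1, S3, S5}
No 2 sites suffice: every size-2 union leaves at least one demand point uncovered.
But {W1, W2, W3} covers everything, so the minimum is 3.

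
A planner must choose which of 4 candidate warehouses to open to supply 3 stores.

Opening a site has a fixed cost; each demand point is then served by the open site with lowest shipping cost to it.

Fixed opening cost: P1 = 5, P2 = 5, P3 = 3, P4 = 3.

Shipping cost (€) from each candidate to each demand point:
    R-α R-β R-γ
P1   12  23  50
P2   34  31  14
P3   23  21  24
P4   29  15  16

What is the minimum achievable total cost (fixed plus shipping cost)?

51

Open {P1, P4}: assign each demand point to its cheapest open site.
  R-α→P1 12, R-β→P4 15, R-γ→P4 16
  shipping cost 43, fixed 8 → total 51.
Compare {P1, P2, P4}: shipping cost 41 + fixed 13 = 54.
Compare {P1, P3, P4}: shipping cost 43 + fixed 11 = 54.
Compare {P1, P2, P3, P4}: shipping cost 41 + fixed 16 = 57.
All other subsets cost ≥ 54. Minimum total cost: 51.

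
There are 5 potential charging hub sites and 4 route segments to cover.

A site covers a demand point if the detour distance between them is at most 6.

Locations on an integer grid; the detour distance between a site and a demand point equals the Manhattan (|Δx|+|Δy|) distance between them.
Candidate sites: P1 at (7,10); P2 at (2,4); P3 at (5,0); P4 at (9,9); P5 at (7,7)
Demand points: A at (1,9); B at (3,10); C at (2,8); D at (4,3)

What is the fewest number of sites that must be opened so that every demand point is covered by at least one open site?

2

Coverage sets (demand points within 6 of each site):
  P1: {B}
  P2: {A, C, D}
  P3: {D}
  P4: {}
  P5: {C}
No single site covers all 4 demand points.
But {P1, P2} covers everything, so the minimum is 2.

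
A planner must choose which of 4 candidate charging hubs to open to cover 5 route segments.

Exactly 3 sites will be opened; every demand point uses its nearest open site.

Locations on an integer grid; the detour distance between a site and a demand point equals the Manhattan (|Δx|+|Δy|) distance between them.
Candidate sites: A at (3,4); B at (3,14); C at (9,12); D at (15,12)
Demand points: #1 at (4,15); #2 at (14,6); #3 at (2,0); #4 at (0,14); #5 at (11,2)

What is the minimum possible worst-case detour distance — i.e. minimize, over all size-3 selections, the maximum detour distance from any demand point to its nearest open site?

10

Open {A, B, D}.
  Farthest demand point is #5 at detour distance 10 (to A); all others are ≤ 10.
With {A, B, C} the worst case is 11.
With {A, C, D} the worst case is 11.
No size-3 selection achieves below 10.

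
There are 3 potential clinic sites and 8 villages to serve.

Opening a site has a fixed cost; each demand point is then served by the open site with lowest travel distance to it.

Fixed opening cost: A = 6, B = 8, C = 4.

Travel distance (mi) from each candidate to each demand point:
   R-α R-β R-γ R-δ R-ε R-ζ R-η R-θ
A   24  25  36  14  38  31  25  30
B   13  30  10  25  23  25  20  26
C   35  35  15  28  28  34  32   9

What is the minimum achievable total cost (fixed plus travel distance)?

157

Open {A, B, C}: assign each demand point to its cheapest open site.
  R-α→B 13, R-β→A 25, R-γ→B 10, R-δ→A 14, R-ε→B 23, R-ζ→B 25, R-η→B 20, R-θ→C 9
  travel distance 139, fixed 18 → total 157.
Compare {B, C}: travel distance 155 + fixed 12 = 167.
Compare {A, B}: travel distance 156 + fixed 14 = 170.
Compare {B}: travel distance 172 + fixed 8 = 180.
All other subsets cost ≥ 167. Minimum total cost: 157.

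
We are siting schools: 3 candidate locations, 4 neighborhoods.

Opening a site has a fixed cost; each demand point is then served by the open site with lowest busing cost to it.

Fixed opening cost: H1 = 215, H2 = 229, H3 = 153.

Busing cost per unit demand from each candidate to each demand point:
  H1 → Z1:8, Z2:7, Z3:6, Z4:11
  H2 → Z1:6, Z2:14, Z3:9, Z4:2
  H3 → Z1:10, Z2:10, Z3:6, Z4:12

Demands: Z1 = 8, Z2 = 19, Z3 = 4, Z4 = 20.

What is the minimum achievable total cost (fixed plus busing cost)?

619

Open {H2}: assign each demand point to its cheapest open site.
  Z1→H2 8×6=48, Z2→H2 19×14=266, Z3→H2 4×9=36, Z4→H2 20×2=40
  busing cost 390, fixed 229 → total 619.
Compare {H1}: busing cost 441 + fixed 215 = 656.
Compare {H2, H3}: busing cost 302 + fixed 382 = 684.
Compare {H3}: busing cost 534 + fixed 153 = 687.
All other subsets cost ≥ 656. Minimum total cost: 619.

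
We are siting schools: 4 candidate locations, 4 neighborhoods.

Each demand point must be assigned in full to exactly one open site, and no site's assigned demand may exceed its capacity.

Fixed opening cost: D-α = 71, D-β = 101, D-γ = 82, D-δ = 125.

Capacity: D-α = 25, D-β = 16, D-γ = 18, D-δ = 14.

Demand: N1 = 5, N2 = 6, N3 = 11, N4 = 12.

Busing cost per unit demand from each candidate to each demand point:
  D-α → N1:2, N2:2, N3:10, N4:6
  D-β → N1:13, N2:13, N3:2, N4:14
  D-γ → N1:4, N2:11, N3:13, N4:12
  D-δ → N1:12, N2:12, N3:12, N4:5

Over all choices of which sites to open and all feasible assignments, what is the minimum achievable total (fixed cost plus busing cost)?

288

Open {D-α, D-β}; cheapest assignment that respects the capacities:
  D-α (cap 25, load 23): N1, N2, N4 — cost 5×2 + 6×2 + 12×6 = 94
  D-β (cap 16, load 11): N3 — cost 11×2 = 22
  Shipping 116, fixed 172 → total 288.
  Any other capacity-feasible assignment to {D-α, D-β} ships for at least 116.
Compare {D-α, D-β, D-γ}: its best feasible assignment gives total 370.
Compare {D-α, D-δ}: its best feasible assignment gives total 388.
Every other set of open sites that can feasibly serve all demand totals ≥ 370 even under its best assignment. Minimum: 288.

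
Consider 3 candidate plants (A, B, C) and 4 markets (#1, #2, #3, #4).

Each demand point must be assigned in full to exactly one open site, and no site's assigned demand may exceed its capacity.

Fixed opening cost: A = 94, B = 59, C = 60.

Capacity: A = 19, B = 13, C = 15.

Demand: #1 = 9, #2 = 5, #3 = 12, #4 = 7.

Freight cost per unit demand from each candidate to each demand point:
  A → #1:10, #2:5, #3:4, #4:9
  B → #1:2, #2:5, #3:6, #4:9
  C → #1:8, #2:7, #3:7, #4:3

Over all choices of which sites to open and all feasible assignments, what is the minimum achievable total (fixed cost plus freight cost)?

325

Open {A, B, C}; cheapest assignment that respects the capacities:
  A (cap 19, load 17): #2, #3 — cost 5×5 + 12×4 = 73
  B (cap 13, load 9): #1 — cost 9×2 = 18
  C (cap 15, load 7): #4 — cost 7×3 = 21
  Shipping 112, fixed 213 → total 325.
  Any other capacity-feasible assignment to {A, B, C} ships for at least 112.
Compare {A, C}: its best feasible assignment gives total 372.
Every other set of open sites that can feasibly serve all demand totals ≥ 372 even under its best assignment. Minimum: 325.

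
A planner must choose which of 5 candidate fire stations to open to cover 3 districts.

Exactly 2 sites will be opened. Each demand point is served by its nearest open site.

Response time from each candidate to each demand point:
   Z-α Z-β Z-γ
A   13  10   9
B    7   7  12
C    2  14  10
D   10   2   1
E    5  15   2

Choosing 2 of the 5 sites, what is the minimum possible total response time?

Open {C, D}.
  Z-α→C 2, Z-β→D 2, Z-γ→D 1  ⇒ total 5.
Compare {D, E}: total 8.
Compare {B, D}: total 10.
No size-2 selection does better; minimum is 5.

5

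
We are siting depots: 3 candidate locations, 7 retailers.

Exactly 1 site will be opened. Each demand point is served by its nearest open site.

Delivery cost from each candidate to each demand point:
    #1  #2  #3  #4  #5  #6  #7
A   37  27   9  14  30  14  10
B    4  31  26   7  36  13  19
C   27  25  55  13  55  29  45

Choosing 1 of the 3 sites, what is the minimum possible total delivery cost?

Open {B}.
  #1→B 4, #2→B 31, #3→B 26, #4→B 7, #5→B 36, #6→B 13, #7→B 19  ⇒ total 136.
Compare {A}: total 141.
Compare {C}: total 249.

136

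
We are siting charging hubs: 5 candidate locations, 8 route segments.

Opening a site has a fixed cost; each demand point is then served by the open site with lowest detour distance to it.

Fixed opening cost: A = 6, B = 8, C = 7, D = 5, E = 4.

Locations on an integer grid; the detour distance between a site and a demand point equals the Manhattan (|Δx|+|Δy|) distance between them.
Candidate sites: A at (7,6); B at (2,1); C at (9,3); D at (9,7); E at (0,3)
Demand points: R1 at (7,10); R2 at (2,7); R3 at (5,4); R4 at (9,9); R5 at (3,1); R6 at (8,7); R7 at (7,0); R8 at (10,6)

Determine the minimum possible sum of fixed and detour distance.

Open {B, D}: assign each demand point to its cheapest open site.
  R1→D 5, R2→B 6, R3→B 6, R4→D 2, R5→B 1, R6→D 1, R7→B 6, R8→D 2
  detour distance 29, fixed 13 → total 42.
Compare {A}: detour distance 39 + fixed 6 = 45.
Compare {A, B}: detour distance 31 + fixed 14 = 45.
Compare {A, D}: detour distance 34 + fixed 11 = 45.
All other subsets cost ≥ 45. Minimum total cost: 42.

42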